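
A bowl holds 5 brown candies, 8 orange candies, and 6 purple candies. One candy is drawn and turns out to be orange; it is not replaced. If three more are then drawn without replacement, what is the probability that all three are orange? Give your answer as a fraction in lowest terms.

35/816

After the first draw, 7 of the remaining 18 candies are orange.
P = 7/18 × 6/17 × 5/16 = 210/4896 = 35/816.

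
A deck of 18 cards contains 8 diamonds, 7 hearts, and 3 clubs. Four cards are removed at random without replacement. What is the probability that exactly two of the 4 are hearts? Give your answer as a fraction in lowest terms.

77/204

One ordering (hearts drawn first) has probability 7/18 × 6/17 × 11/16 × 10/15 = 4620/73440 = 77/1224.
There are C(4,2) = 6 such orderings, each equally likely, so P = 6 × 77/1224 = 77/204.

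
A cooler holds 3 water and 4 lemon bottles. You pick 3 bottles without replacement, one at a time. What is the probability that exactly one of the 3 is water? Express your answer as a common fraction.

18/35

One ordering (water drawn first) has probability 3/7 × 4/6 × 3/5 = 36/210 = 6/35.
There are C(3,1) = 3 such orderings, each equally likely, so P = 3 × 6/35 = 18/35.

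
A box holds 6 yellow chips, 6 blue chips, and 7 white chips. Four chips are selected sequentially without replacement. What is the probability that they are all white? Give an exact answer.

35/3876

P(every draw is white) = 7/19 × 6/18 × 5/17 × 4/16 = 840/93024 = 35/3876.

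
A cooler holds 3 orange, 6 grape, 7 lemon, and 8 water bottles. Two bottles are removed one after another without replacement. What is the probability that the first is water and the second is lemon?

Multiply the probability of each draw given the previous ones:
P = 8/24 × 7/23 = 56/552 = 7/69.

7/69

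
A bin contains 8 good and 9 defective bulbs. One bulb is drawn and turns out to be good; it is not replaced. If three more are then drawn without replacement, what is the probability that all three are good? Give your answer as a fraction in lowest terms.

After the first draw, 7 of the remaining 16 bulbs are good.
P = 7/16 × 6/15 × 5/14 = 210/3360 = 1/16.

1/16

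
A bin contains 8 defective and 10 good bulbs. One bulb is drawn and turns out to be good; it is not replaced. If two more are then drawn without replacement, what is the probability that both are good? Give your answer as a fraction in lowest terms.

9/34

After the first draw, 9 of the remaining 17 bulbs are good.
P = 9/17 × 8/16 = 72/272 = 9/34.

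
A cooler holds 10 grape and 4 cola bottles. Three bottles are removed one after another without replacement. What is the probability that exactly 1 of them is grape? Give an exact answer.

One ordering (grape drawn first) has probability 10/14 × 4/13 × 3/12 = 120/2184 = 5/91.
There are C(3,1) = 3 such orderings, each equally likely, so P = 3 × 5/91 = 15/91.

15/91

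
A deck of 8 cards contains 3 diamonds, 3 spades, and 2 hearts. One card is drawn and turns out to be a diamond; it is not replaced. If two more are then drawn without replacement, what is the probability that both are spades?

With the first card removed, 3 spades remain out of 7.
P = 3/7 × 2/6 = 6/42 = 1/7.

1/7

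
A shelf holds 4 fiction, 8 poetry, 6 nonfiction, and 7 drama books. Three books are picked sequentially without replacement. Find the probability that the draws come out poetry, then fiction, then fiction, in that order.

4/575

Chain rule:
P = 8/25 × 4/24 × 3/23 = 96/13800 = 4/575.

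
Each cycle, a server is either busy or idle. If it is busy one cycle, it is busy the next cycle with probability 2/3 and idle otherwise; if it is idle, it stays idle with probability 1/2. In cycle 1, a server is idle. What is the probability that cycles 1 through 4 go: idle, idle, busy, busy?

Cycle 1 is given. For each transition, use the conditional probability from the current state:
P(idle | idle) = 1/2; P(busy | idle) = 1/2; P(busy | busy) = 2/3.
P = 1/2 × 1/2 × 2/3 = 2/12 = 1/6.

1/6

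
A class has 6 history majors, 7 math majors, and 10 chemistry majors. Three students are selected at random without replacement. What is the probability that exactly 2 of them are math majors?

One ordering (math majors drawn first) has probability 7/23 × 6/22 × 16/21 = 672/10626 = 16/253.
There are C(3,2) = 3 such orderings, each equally likely, so P = 3 × 16/253 = 48/253.

48/253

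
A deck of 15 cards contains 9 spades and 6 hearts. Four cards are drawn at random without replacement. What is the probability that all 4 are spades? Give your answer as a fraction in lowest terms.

P = 9/15 × 8/14 × 7/13 × 6/12 = 3024/32760 = 6/65.

6/65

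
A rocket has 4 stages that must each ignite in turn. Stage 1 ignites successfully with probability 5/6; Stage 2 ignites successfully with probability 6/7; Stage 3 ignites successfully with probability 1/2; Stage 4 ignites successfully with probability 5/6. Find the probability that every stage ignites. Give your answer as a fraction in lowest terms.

Each stage is reached only if all earlier stages succeed, so
P = 5/6 × 6/7 × 1/2 × 5/6 = 150/504 = 25/84.

25/84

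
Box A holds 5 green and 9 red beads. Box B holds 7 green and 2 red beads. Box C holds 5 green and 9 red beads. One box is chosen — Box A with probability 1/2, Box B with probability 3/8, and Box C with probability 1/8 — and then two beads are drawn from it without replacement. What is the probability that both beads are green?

From Box A: P(both green) = (5/14)(4/13) = 10/91.
From Box B: P(both green) = (7/9)(6/8) = 7/12.
From Box C: P(both green) = (5/14)(4/13) = 10/91.
Total probability = (1/2)(10/91) + (3/8)(7/12) + (1/8)(10/91) = 837/2912.

837/2912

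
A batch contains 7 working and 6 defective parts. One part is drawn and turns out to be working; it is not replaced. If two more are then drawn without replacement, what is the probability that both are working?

With the first part removed, 6 working remain out of 12.
P = 6/12 × 5/11 = 30/132 = 5/22.

5/22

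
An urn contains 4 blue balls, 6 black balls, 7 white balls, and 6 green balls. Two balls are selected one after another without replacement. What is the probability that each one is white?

21/253

P(every draw is white) = 7/23 × 6/22 = 42/506 = 21/253.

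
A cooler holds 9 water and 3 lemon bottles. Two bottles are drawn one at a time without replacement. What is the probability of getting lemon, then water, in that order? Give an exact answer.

9/44

Chain rule:
P = 3/12 × 9/11 = 27/132 = 9/44.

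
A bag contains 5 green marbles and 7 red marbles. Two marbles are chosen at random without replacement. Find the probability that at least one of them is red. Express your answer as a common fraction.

P(no red) = 5/12 × 4/11 = 20/132 = 5/33.
P(at least one) = 1 − 5/33 = 28/33.

28/33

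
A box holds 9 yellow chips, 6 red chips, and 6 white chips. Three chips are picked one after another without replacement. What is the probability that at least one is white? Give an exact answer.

25/38

P(no white) = 15/21 × 14/20 × 13/19 = 2730/7980 = 13/38.
P(at least one) = 1 − 13/38 = 25/38.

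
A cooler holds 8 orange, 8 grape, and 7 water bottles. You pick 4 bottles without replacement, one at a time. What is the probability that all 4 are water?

1/253

P(every draw is water) = 7/23 × 6/22 × 5/21 × 4/20 = 840/212520 = 1/253.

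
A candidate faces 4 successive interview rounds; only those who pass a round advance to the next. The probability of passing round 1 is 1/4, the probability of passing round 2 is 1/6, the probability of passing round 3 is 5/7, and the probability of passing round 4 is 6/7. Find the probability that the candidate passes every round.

Multiplying along the chain,
P = 1/4 × 1/6 × 5/7 × 6/7 = 30/1176 = 5/196.

5/196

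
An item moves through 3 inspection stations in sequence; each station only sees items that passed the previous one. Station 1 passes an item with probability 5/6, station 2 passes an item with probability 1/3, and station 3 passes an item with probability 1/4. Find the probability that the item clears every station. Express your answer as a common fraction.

Each stage is reached only if all earlier stages succeed, so
P = 5/6 × 1/3 × 1/4 = 5/72.

5/72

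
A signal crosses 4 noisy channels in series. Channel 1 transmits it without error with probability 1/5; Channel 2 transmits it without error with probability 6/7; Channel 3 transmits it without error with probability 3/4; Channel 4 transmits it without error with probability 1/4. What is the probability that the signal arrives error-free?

9/280

The events are sequential, so multiply the conditional probabilities:
P = 1/5 × 6/7 × 3/4 × 1/4 = 18/560 = 9/280.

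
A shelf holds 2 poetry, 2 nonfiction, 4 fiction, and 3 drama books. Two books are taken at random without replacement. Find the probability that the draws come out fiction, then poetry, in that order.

4/55

Chain rule:
P = 4/11 × 2/10 = 8/110 = 4/55.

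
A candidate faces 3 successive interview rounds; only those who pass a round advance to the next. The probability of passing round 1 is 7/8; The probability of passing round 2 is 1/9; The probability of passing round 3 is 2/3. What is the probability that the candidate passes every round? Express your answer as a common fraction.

7/108

The events are sequential, so multiply the conditional probabilities:
P = 7/8 × 1/9 × 2/3 = 14/216 = 7/108.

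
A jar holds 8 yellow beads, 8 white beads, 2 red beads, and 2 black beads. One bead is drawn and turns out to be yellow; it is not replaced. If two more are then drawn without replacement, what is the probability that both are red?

1/171

After the first draw, 2 of the remaining 19 beads are red.
P = 2/19 × 1/18 = 2/342 = 1/171.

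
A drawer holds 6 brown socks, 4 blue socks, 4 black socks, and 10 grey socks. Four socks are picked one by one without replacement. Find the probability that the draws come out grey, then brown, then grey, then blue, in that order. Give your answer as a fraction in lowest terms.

15/1771

Chain rule:
P = 10/24 × 6/23 × 9/22 × 4/21 = 2160/255024 = 15/1771.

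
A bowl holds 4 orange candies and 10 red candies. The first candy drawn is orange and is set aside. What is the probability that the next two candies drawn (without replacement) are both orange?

After the first draw, 3 of the remaining 13 candies are orange.
P = 3/13 × 2/12 = 6/156 = 1/26.

1/26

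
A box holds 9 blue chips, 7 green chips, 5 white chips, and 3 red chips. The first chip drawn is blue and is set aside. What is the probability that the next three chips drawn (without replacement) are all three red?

1/1771

After the first draw, 3 of the remaining 23 chips are red.
P = 3/23 × 2/22 × 1/21 = 6/10626 = 1/1771.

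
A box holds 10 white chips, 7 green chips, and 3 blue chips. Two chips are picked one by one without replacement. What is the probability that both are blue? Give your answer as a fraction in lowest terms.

P = 3/20 × 2/19 = 6/380 = 3/190.

3/190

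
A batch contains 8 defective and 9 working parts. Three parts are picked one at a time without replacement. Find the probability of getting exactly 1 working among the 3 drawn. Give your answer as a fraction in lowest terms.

63/170

One ordering (working drawn first) has probability 9/17 × 8/16 × 7/15 = 504/4080 = 21/170.
There are C(3,1) = 3 such orderings, each equally likely, so P = 3 × 21/170 = 63/170.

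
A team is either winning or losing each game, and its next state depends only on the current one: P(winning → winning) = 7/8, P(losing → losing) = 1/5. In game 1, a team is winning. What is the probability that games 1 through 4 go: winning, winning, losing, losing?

Game 1 is given. For each transition, use the conditional probability from the current state:
P(winning | winning) = 7/8; P(losing | winning) = 1/8; P(losing | losing) = 1/5.
P = 7/8 × 1/8 × 1/5 = 7/320.

7/320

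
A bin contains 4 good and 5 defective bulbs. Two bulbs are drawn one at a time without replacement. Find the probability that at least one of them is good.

13/18

P(no good) = 5/9 × 4/8 = 20/72 = 5/18.
P(at least one) = 1 − 5/18 = 13/18.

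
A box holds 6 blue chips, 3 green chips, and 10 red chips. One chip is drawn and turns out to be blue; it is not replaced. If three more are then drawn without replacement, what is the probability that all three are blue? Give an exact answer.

5/408

After the first draw, 5 of the remaining 18 chips are blue.
P = 5/18 × 4/17 × 3/16 = 60/4896 = 5/408.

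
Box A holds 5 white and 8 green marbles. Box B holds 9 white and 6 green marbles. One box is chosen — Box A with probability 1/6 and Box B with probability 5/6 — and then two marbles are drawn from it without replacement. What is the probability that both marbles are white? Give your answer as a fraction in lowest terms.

From Box A: P(both white) = (5/13)(4/12) = 5/39.
From Box B: P(both white) = (9/15)(8/14) = 12/35.
Total probability = (1/6)(5/39) + (5/6)(12/35) = 503/1638.

503/1638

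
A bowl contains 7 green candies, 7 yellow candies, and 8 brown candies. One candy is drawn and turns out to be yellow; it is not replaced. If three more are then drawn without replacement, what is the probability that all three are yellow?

After the first draw, 6 of the remaining 21 candies are yellow.
P = 6/21 × 5/20 × 4/19 = 120/7980 = 2/133.

2/133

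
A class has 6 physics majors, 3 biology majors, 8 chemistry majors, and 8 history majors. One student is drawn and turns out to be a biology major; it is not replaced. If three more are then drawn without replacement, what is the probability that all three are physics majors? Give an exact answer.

5/506

With the first student removed, 6 physics majors remain out of 24.
P = 6/24 × 5/23 × 4/22 = 120/12144 = 5/506.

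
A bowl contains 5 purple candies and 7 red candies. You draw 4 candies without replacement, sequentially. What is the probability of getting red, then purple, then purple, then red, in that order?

7/99

Multiply the probability of each draw given the previous ones:
P = 7/12 × 5/11 × 4/10 × 6/9 = 840/11880 = 7/99.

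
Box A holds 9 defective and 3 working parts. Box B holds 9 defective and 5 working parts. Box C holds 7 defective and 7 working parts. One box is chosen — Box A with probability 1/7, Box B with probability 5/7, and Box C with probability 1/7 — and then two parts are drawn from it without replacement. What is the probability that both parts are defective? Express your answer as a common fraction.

2757/7007

From Box A: P(both defective) = (9/12)(8/11) = 6/11.
From Box B: P(both defective) = (9/14)(8/13) = 36/91.
From Box C: P(both defective) = (7/14)(6/13) = 3/13.
Total probability = (1/7)(6/11) + (5/7)(36/91) + (1/7)(3/13) = 2757/7007.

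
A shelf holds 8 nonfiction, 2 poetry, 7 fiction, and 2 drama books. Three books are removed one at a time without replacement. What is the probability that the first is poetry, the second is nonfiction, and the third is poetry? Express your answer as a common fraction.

8/2907

Multiply the probability of each draw given the previous ones:
P = 2/19 × 8/18 × 1/17 = 16/5814 = 8/2907.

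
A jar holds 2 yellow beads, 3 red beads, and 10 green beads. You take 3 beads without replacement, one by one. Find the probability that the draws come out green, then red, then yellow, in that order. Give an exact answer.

2/91

Chain rule:
P = 10/15 × 3/14 × 2/13 = 60/2730 = 2/91.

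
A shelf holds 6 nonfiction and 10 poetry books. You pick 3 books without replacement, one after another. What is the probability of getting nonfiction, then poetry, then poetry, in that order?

9/56

Multiply the probability of each draw given the previous ones:
P = 6/16 × 10/15 × 9/14 = 540/3360 = 9/56.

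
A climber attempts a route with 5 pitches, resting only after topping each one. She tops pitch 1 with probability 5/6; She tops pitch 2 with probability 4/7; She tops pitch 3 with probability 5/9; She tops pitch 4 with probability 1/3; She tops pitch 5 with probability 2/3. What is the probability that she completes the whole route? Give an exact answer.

Multiplying along the chain,
P = 5/6 × 4/7 × 5/9 × 1/3 × 2/3 = 200/3402 = 100/1701.

100/1701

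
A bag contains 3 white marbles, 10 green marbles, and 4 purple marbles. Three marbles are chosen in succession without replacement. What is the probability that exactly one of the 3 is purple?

39/85

One ordering (purple drawn first) has probability 4/17 × 13/16 × 12/15 = 624/4080 = 13/85.
There are C(3,1) = 3 such orderings, each equally likely, so P = 3 × 13/85 = 39/85.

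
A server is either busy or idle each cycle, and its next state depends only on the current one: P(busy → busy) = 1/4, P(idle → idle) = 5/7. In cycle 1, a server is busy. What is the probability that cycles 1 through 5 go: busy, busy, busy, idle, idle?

Cycle 1 is given. For each transition, use the conditional probability from the current state:
P(busy | busy) = 1/4; P(busy | busy) = 1/4; P(idle | busy) = 3/4; P(idle | idle) = 5/7.
P = 1/4 × 1/4 × 3/4 × 5/7 = 15/448.

15/448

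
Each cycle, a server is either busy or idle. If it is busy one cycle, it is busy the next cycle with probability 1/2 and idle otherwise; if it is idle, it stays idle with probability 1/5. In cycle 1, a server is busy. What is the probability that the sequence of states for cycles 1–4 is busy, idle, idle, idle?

1/50

Cycle 1 is given. For each transition, use the conditional probability from the current state:
P(idle | busy) = 1/2; P(idle | idle) = 1/5; P(idle | idle) = 1/5.
P = 1/2 × 1/5 × 1/5 = 1/50.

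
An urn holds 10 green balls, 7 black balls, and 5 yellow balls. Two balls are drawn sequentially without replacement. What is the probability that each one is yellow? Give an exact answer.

10/231

P(all yellow) = 5/22 × 4/21 = 20/462 = 10/231.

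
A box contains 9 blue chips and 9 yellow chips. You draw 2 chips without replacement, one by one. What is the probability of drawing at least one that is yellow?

P(no yellow) = 9/18 × 8/17 = 72/306 = 4/17.
P(at least one) = 1 − 4/17 = 13/17.

13/17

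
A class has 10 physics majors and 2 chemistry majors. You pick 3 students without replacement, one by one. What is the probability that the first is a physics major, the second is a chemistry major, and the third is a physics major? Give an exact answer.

3/22

Multiply the probability of each draw given the previous ones:
P = 10/12 × 2/11 × 9/10 = 180/1320 = 3/22.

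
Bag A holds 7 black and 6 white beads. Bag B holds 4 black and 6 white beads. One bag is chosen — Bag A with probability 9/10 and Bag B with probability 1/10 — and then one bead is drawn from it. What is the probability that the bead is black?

341/650

From Bag A: P(black) = 7/13.
From Bag B: P(black) = 4/10.
Total probability = (9/10)(7/13) + (1/10)(4/10) = 341/650.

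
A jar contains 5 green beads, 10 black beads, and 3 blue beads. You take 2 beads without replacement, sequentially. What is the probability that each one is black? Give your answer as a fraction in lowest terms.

5/17

P = 10/18 × 9/17 = 90/306 = 5/17.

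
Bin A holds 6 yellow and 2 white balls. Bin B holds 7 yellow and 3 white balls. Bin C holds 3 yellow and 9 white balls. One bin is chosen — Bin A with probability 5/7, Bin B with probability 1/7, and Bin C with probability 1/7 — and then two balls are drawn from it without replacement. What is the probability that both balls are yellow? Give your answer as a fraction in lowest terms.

14741/32340

From Bin A: P(both yellow) = (6/8)(5/7) = 15/28.
From Bin B: P(both yellow) = (7/10)(6/9) = 7/15.
From Bin C: P(both yellow) = (3/12)(2/11) = 1/22.
Total probability = (5/7)(15/28) + (1/7)(7/15) + (1/7)(1/22) = 14741/32340.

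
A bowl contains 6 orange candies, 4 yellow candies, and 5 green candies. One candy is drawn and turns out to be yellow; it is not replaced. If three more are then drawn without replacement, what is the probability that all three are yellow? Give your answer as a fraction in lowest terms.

After the first draw, 3 of the remaining 14 candies are yellow.
P = 3/14 × 2/13 × 1/12 = 6/2184 = 1/364.

1/364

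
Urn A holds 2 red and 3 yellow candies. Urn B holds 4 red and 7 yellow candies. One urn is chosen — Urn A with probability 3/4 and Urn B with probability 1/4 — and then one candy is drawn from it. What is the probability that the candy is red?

From Urn A: P(red) = 2/5.
From Urn B: P(red) = 4/11.
Total probability = (3/4)(2/5) + (1/4)(4/11) = 43/110.

43/110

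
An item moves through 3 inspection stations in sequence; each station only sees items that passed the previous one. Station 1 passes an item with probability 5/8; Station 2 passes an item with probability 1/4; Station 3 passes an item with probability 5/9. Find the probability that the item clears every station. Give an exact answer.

25/288

The events are sequential, so multiply the conditional probabilities:
P = 5/8 × 1/4 × 5/9 = 25/288.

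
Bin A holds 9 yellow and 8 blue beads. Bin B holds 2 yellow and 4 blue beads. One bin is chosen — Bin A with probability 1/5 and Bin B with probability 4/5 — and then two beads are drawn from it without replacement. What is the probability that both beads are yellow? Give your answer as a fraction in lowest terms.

From Bin A: P(both yellow) = (9/17)(8/16) = 9/34.
From Bin B: P(both yellow) = (2/6)(1/5) = 1/15.
Total probability = (1/5)(9/34) + (4/5)(1/15) = 271/2550.

271/2550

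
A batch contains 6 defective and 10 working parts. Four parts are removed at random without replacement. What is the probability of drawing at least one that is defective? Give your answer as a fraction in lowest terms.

23/26

P(no defective) = 10/16 × 9/15 × 8/14 × 7/13 = 5040/43680 = 3/26.
P(at least one) = 1 − 3/26 = 23/26.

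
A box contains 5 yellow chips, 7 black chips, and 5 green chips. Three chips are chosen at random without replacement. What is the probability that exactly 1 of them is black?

One ordering (black drawn first) has probability 7/17 × 10/16 × 9/15 = 630/4080 = 21/136.
There are C(3,1) = 3 such orderings, each equally likely, so P = 3 × 21/136 = 63/136.

63/136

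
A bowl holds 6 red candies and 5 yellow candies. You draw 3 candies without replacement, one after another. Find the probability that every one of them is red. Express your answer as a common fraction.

4/33

P(every draw is red) = 6/11 × 5/10 × 4/9 = 120/990 = 4/33.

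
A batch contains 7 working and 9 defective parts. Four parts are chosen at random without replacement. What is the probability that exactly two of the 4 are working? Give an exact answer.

27/65

One ordering (working drawn first) has probability 7/16 × 6/15 × 9/14 × 8/13 = 3024/43680 = 9/130.
There are C(4,2) = 6 such orderings, each equally likely, so P = 6 × 9/130 = 27/65.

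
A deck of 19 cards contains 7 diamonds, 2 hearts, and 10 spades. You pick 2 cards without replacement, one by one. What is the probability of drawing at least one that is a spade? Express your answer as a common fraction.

15/19

P(no spades) = 9/19 × 8/18 = 72/342 = 4/19.
P(at least one) = 1 − 4/19 = 15/19.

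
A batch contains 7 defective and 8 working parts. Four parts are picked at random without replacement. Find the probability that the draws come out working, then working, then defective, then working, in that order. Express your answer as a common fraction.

14/195

Chain rule:
P = 8/15 × 7/14 × 7/13 × 6/12 = 2352/32760 = 14/195.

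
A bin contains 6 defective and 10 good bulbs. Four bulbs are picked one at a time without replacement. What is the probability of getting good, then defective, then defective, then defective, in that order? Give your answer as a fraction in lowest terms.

5/182

Multiply the probability of each draw given the previous ones:
P = 10/16 × 6/15 × 5/14 × 4/13 = 1200/43680 = 5/182.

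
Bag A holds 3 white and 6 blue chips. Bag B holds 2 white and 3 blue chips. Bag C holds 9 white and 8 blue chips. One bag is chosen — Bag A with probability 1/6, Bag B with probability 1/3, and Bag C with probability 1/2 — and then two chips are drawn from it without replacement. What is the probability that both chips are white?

1099/6120

From Bag A: P(both white) = (3/9)(2/8) = 1/12.
From Bag B: P(both white) = (2/5)(1/4) = 1/10.
From Bag C: P(both white) = (9/17)(8/16) = 9/34.
Total probability = (1/6)(1/12) + (1/3)(1/10) + (1/2)(9/34) = 1099/6120.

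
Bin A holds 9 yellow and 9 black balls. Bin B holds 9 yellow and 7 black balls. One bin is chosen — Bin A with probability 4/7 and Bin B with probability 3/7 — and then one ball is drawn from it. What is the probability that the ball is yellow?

From Bin A: P(yellow) = 9/18.
From Bin B: P(yellow) = 9/16.
Total probability = (4/7)(9/18) + (3/7)(9/16) = 59/112.

59/112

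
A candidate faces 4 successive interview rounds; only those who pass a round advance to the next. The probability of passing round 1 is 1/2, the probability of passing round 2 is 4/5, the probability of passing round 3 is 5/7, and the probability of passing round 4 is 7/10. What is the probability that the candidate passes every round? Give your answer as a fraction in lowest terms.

1/5

Each stage is reached only if all earlier stages succeed, so
P = 1/2 × 4/5 × 5/7 × 7/10 = 140/700 = 1/5.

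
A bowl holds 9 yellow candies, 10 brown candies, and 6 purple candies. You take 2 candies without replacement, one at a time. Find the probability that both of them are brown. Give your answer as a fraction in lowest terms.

3/20

P(all brown) = 10/25 × 9/24 = 90/600 = 3/20.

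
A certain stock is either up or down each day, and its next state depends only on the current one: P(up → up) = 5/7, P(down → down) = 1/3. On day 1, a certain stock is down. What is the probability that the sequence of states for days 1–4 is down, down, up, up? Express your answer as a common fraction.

10/63

Day 1 is given. For each transition, use the conditional probability from the current state:
P(down | down) = 1/3; P(up | down) = 2/3; P(up | up) = 5/7.
P = 1/3 × 2/3 × 5/7 = 10/63.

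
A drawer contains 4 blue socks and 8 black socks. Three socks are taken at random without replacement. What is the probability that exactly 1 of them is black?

12/55

One ordering (black drawn first) has probability 8/12 × 4/11 × 3/10 = 96/1320 = 4/55.
There are C(3,1) = 3 such orderings, each equally likely, so P = 3 × 4/55 = 12/55.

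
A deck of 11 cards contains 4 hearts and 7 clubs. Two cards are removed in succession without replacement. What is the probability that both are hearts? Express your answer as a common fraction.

P = 4/11 × 3/10 = 12/110 = 6/55.

6/55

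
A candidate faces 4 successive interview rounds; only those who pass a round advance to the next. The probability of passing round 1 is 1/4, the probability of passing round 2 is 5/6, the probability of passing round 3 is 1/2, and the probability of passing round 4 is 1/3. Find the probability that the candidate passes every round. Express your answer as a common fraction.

5/144

Each stage is reached only if all earlier stages succeed, so
P = 1/4 × 5/6 × 1/2 × 1/3 = 5/144.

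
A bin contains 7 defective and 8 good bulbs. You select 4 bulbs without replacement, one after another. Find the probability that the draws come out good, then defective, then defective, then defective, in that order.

Chain rule:
P = 8/15 × 7/14 × 6/13 × 5/12 = 1680/32760 = 2/39.

2/39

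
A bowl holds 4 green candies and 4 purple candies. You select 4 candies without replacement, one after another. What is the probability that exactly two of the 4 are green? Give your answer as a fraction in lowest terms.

18/35

One ordering (green drawn first) has probability 4/8 × 3/7 × 4/6 × 3/5 = 144/1680 = 3/35.
There are C(4,2) = 6 such orderings, each equally likely, so P = 6 × 3/35 = 18/35.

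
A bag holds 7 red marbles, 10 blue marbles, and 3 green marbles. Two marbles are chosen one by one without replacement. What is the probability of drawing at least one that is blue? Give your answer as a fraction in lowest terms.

P(no blue) = 10/20 × 9/19 = 90/380 = 9/38.
P(at least one) = 1 − 9/38 = 29/38.

29/38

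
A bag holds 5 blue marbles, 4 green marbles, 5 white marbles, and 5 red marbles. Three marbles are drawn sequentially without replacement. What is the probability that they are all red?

10/969

P = 5/19 × 4/18 × 3/17 = 60/5814 = 10/969.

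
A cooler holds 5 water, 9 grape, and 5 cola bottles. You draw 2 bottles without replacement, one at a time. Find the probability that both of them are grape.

4/19

P(all grape) = 9/19 × 8/18 = 72/342 = 4/19.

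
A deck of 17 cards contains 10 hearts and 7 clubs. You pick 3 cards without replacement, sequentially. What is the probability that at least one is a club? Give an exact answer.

14/17

P(no clubs) = 10/17 × 9/16 × 8/15 = 720/4080 = 3/17.
P(at least one) = 1 − 3/17 = 14/17.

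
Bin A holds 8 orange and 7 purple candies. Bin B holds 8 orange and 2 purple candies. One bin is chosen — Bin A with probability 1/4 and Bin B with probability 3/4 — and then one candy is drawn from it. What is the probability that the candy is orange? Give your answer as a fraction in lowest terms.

11/15

From Bin A: P(orange) = 8/15.
From Bin B: P(orange) = 8/10.
Total probability = (1/4)(8/15) + (3/4)(8/10) = 11/15.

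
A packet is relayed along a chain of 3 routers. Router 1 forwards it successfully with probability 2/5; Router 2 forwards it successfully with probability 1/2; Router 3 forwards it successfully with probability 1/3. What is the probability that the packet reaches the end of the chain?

Multiplying along the chain,
P = 2/5 × 1/2 × 1/3 = 2/30 = 1/15.

1/15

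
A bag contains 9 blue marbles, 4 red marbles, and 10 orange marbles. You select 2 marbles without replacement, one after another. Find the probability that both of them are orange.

P(all orange) = 10/23 × 9/22 = 90/506 = 45/253.

45/253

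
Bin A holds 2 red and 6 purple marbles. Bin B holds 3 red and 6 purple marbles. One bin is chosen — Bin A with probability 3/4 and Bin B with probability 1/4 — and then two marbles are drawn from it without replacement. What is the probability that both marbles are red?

From Bin A: P(both red) = (2/8)(1/7) = 1/28.
From Bin B: P(both red) = (3/9)(2/8) = 1/12.
Total probability = (3/4)(1/28) + (1/4)(1/12) = 1/21.

1/21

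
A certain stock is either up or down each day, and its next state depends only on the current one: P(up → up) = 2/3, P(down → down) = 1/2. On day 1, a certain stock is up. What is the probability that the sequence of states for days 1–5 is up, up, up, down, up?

Day 1 is given. For each transition, use the conditional probability from the current state:
P(up | up) = 2/3; P(up | up) = 2/3; P(down | up) = 1/3; P(up | down) = 1/2.
P = 2/3 × 2/3 × 1/3 × 1/2 = 4/54 = 2/27.

2/27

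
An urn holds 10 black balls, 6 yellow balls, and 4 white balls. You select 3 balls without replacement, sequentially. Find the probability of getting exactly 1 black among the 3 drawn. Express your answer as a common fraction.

15/38

One ordering (black drawn first) has probability 10/20 × 10/19 × 9/18 = 900/6840 = 5/38.
There are C(3,1) = 3 such orderings, each equally likely, so P = 3 × 5/38 = 15/38.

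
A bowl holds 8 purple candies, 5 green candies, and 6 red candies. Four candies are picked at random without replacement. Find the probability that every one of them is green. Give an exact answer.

5/3876

P(all green) = 5/19 × 4/18 × 3/17 × 2/16 = 120/93024 = 5/3876.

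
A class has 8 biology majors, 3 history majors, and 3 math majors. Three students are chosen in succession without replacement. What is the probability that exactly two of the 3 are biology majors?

One ordering (biology majors drawn first) has probability 8/14 × 7/13 × 6/12 = 336/2184 = 2/13.
There are C(3,2) = 3 such orderings, each equally likely, so P = 3 × 2/13 = 6/13.

6/13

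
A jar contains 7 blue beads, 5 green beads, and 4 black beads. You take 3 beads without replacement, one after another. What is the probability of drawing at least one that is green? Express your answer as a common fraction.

P(no green) = 11/16 × 10/15 × 9/14 = 990/3360 = 33/112.
P(at least one) = 1 − 33/112 = 79/112.

79/112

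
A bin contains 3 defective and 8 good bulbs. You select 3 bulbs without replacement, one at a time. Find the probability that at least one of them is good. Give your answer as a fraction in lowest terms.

P(no good) = 3/11 × 2/10 × 1/9 = 6/990 = 1/165.
P(at least one) = 1 − 1/165 = 164/165.

164/165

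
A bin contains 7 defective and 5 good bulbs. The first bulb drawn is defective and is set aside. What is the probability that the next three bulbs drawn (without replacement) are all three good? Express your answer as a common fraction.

2/33

After the first draw, 5 of the remaining 11 bulbs are good.
P = 5/11 × 4/10 × 3/9 = 60/990 = 2/33.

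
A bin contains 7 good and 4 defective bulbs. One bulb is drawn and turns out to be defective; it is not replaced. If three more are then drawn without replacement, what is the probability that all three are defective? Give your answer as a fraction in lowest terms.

1/120

After the first draw, 3 of the remaining 10 bulbs are defective.
P = 3/10 × 2/9 × 1/8 = 6/720 = 1/120.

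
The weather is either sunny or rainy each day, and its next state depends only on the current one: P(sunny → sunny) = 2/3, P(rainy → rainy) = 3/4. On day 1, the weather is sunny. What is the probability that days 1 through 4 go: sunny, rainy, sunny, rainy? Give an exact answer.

1/36

Day 1 is given. For each transition, use the conditional probability from the current state:
P(rainy | sunny) = 1/3; P(sunny | rainy) = 1/4; P(rainy | sunny) = 1/3.
P = 1/3 × 1/4 × 1/3 = 1/36.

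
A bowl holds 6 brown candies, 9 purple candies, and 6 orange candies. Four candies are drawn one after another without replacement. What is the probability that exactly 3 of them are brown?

20/399

One ordering (brown drawn first) has probability 6/21 × 5/20 × 4/19 × 15/18 = 1800/143640 = 5/399.
There are C(4,3) = 4 such orderings, each equally likely, so P = 4 × 5/399 = 20/399.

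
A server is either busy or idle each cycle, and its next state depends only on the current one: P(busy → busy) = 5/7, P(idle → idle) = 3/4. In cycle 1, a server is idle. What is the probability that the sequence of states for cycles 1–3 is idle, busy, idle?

1/14

Cycle 1 is given. For each transition, use the conditional probability from the current state:
P(busy | idle) = 1/4; P(idle | busy) = 2/7.
P = 1/4 × 2/7 = 2/28 = 1/14.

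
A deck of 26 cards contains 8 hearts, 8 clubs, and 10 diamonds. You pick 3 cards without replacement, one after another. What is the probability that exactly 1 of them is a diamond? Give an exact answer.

One ordering (a diamond drawn first) has probability 10/26 × 16/25 × 15/24 = 2400/15600 = 2/13.
There are C(3,1) = 3 such orderings, each equally likely, so P = 3 × 2/13 = 6/13.

6/13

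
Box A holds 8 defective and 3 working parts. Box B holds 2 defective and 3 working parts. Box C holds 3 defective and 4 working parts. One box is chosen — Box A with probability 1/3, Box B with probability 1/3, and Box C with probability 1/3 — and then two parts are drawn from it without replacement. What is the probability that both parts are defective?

From Box A: P(both defective) = (8/11)(7/10) = 28/55.
From Box B: P(both defective) = (2/5)(1/4) = 1/10.
From Box C: P(both defective) = (3/7)(2/6) = 1/7.
Total probability = (1/3)(28/55) + (1/3)(1/10) + (1/3)(1/7) = 193/770.

193/770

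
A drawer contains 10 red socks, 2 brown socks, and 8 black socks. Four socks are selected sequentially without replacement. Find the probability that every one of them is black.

14/969

P = 8/20 × 7/19 × 6/18 × 5/17 = 1680/116280 = 14/969.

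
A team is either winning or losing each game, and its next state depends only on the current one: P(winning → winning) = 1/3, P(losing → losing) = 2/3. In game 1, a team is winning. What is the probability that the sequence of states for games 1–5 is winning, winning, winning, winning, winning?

Game 1 is given. For each transition, use the conditional probability from the current state:
P(winning | winning) = 1/3; P(winning | winning) = 1/3; P(winning | winning) = 1/3; P(winning | winning) = 1/3.
P = 1/3 × 1/3 × 1/3 × 1/3 = 1/81.

1/81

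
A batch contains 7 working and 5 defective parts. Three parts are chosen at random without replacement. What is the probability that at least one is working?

21/22

P(no working) = 5/12 × 4/11 × 3/10 = 60/1320 = 1/22.
P(at least one) = 1 − 1/22 = 21/22.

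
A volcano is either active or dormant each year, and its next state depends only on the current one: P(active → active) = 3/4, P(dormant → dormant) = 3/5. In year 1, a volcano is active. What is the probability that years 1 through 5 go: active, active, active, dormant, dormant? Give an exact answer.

Year 1 is given. For each transition, use the conditional probability from the current state:
P(active | active) = 3/4; P(active | active) = 3/4; P(dormant | active) = 1/4; P(dormant | dormant) = 3/5.
P = 3/4 × 3/4 × 1/4 × 3/5 = 27/320.

27/320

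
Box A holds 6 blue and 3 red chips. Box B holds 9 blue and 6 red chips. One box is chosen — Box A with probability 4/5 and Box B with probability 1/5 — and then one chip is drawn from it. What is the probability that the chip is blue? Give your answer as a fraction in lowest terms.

From Box A: P(blue) = 6/9.
From Box B: P(blue) = 9/15.
Total probability = (4/5)(6/9) + (1/5)(9/15) = 49/75.

49/75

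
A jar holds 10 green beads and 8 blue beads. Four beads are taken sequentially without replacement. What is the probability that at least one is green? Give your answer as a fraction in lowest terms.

P(no green) = 8/18 × 7/17 × 6/16 × 5/15 = 1680/73440 = 7/306.
P(at least one) = 1 − 7/306 = 299/306.

299/306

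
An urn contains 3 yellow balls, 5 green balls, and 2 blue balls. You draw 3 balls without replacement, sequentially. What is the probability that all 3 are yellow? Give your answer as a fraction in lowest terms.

1/120

P(all yellow) = 3/10 × 2/9 × 1/8 = 6/720 = 1/120.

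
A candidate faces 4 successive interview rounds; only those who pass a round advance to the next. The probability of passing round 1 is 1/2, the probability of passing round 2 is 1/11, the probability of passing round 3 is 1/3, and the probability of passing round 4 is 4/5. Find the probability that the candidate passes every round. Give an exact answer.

Each stage is reached only if all earlier stages succeed, so
P = 1/2 × 1/11 × 1/3 × 4/5 = 4/330 = 2/165.

2/165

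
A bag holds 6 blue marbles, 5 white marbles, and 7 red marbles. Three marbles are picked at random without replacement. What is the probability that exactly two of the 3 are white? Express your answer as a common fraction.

65/408

One ordering (white drawn first) has probability 5/18 × 4/17 × 13/16 = 260/4896 = 65/1224.
There are C(3,2) = 3 such orderings, each equally likely, so P = 3 × 65/1224 = 65/408.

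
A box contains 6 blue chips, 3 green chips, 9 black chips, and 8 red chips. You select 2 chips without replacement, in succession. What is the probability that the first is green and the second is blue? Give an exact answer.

9/325

Chain rule:
P = 3/26 × 6/25 = 18/650 = 9/325.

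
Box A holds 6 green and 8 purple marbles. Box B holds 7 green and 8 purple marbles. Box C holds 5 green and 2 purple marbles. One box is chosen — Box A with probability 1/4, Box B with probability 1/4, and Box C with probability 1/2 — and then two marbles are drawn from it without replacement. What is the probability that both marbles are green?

From Box A: P(both green) = (6/14)(5/13) = 15/91.
From Box B: P(both green) = (7/15)(6/14) = 1/5.
From Box C: P(both green) = (5/7)(4/6) = 10/21.
Total probability = (1/4)(15/91) + (1/4)(1/5) + (1/2)(10/21) = 899/2730.

899/2730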